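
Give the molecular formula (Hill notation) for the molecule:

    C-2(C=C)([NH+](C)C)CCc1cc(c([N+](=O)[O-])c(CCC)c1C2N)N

C17H27N4O2+

Heavy atoms from the SMILES: 17 C, 4 N, 2 O.
Implicit hydrogens by atom environment:
  5 × C: 2 H each → 10
  5 × C (aromatic): no H
  3 × C: 3 H each → 9
  2 × C: 1 H each → 2
  2 × N: 2 H each → 4
  1 × C (aromatic): 1 H
  1 × C: no H
  1 × N (charge +1): 1 H
  1 × N (charge +1): no H
  1 × O: no H
  1 × O (charge -1): no H
  Total hydrogens = 27.
Net charge +1.
Molecular formula: C17H27N4O2+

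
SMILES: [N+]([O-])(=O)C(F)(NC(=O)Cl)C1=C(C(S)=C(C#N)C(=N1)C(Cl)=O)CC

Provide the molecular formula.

Heavy atoms from the SMILES: 11 C, 2 Cl, 1 F, 4 N, 4 O, 1 S.
Implicit hydrogens by atom environment:
  5 × C (aromatic): no H
  4 × C: no H
  3 × O: no H
  2 × Cl: no H
  1 × C: 3 H
  1 × C: 2 H
  1 × F: no H
  1 × N: 1 H
  1 × N (aromatic): no H
  1 × N: no H
  1 × N (charge +1): no H
  1 × O (charge -1): no H
  1 × S: 1 H
  Total hydrogens = 7.
Molecular formula: C11H7Cl2FN4O4S

C11H7Cl2FN4O4S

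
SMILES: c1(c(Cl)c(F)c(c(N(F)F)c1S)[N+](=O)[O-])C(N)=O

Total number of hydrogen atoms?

Hydrogens are implicit in SMILES; fill each atom to its normal valence:
  6 × C (aromatic): no H
  3 × F: no H
  2 × O: no H
  1 × C: no H
  1 × Cl: no H
  1 × N: 2 H
  1 × N (charge +1): no H
  1 × N: no H
  1 × O (charge -1): no H
  1 × S: 1 H
  Total hydrogens = 3.

3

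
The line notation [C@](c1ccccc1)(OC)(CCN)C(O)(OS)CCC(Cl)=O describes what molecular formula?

Heavy atoms from the SMILES: 14 C, 1 Cl, 1 N, 4 O, 1 S.
Implicit hydrogens by atom environment:
  5 × C (aromatic): 1 H each → 5
  4 × C: 2 H each → 8
  3 × C: no H
  3 × O: no H
  1 × C: 3 H
  1 × C (aromatic): no H
  1 × Cl: no H
  1 × N: 2 H
  1 × O: 1 H
  1 × S: 1 H
  Total hydrogens = 20.
Molecular formula: C14H20ClNO4S

C14H20ClNO4S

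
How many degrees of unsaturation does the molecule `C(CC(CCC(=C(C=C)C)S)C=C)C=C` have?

4

Molecular formula from the SMILES: C14H22S.
DoU = (2C + 2 + N − H − X)/2 = (2·14 + 2 + 0 − 22 − 0)/2 = 8/2 = 4.
(Structurally: 0 ring(s) + 4 π bond(s) = 4.)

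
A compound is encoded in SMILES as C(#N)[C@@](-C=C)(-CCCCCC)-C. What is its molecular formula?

C11H19N

Heavy atoms from the SMILES: 11 C, 1 N.
Implicit hydrogens by atom environment:
  6 × C: 2 H each → 12
  2 × C: 3 H each → 6
  2 × C: no H
  1 × C: 1 H
  1 × N: no H
  Total hydrogens = 19.
Molecular formula: C11H19N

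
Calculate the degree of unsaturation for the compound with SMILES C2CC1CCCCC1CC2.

2

Molecular formula from the SMILES: C10H18.
DoU = (2C + 2 + N − H − X)/2 = (2·10 + 2 + 0 − 18 − 0)/2 = 4/2 = 2.
(Structurally: 2 ring(s) + 0 π bond(s) = 2.)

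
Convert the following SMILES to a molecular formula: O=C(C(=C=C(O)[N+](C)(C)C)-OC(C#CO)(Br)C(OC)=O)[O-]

Heavy atoms from the SMILES: 1 Br, 12 C, 1 N, 7 O.
Implicit hydrogens by atom environment:
  8 × C: no H
  4 × C: 3 H each → 12
  4 × O: no H
  2 × O: 1 H each → 2
  1 × Br: no H
  1 × N (charge +1): no H
  1 × O (charge -1): no H
  Total hydrogens = 14.
Molecular formula: C12H14BrNO7

C12H14BrNO7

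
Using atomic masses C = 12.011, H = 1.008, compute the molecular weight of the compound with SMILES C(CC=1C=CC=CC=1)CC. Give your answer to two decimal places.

134.22

Molecular formula: C10H14.
M = 10×12.011 + 14×1.008 = 134.22 g/mol.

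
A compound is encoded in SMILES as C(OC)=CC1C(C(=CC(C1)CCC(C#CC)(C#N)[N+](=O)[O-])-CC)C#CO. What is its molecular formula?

Heavy atoms from the SMILES: 20 C, 2 N, 4 O.
Implicit hydrogens by atom environment:
  7 × C: no H
  6 × C: 1 H each → 6
  4 × C: 2 H each → 8
  3 × C: 3 H each → 9
  2 × O: no H
  1 × N: no H
  1 × N (charge +1): no H
  1 × O: 1 H
  1 × O (charge -1): no H
  Total hydrogens = 24.
Molecular formula: C20H24N2O4

C20H24N2O4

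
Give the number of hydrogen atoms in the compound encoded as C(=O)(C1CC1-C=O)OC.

8

Hydrogens are implicit in SMILES; fill each atom to its normal valence:
  3 × C: 1 H each → 3
  3 × O: no H
  1 × C: 3 H
  1 × C: 2 H
  1 × C: no H
  Total hydrogens = 8.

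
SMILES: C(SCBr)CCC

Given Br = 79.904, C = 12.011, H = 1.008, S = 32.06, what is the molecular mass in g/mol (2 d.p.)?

183.11

Molecular formula: C5H11BrS.
M = 1×79.904 + 5×12.011 + 11×1.008 + 1×32.06 = 183.11 g/mol.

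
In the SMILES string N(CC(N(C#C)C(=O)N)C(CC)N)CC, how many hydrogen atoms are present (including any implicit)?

20

Hydrogens are implicit in SMILES; fill each atom to its normal valence:
  3 × C: 2 H each → 6
  3 × C: 1 H each → 3
  2 × C: 3 H each → 6
  2 × C: no H
  2 × N: 2 H each → 4
  1 × N: 1 H
  1 × N: no H
  1 × O: no H
  Total hydrogens = 20.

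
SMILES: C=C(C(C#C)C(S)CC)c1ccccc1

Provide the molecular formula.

C14H16S

Heavy atoms from the SMILES: 14 C, 1 S.
Implicit hydrogens by atom environment:
  5 × C (aromatic): 1 H each → 5
  3 × C: 1 H each → 3
  2 × C: 2 H each → 4
  2 × C: no H
  1 × C: 3 H
  1 × C (aromatic): no H
  1 × S: 1 H
  Total hydrogens = 16.
Molecular formula: C14H16S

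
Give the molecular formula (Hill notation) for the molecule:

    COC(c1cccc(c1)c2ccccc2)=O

Heavy atoms from the SMILES: 14 C, 2 O.
Implicit hydrogens by atom environment:
  9 × C (aromatic): 1 H each → 9
  3 × C (aromatic): no H
  2 × O: no H
  1 × C: 3 H
  1 × C: no H
  Total hydrogens = 12.
Molecular formula: C14H12O2

C14H12O2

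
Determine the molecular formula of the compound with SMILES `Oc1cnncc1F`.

Heavy atoms from the SMILES: 4 C, 1 F, 2 N, 1 O.
Implicit hydrogens by atom environment:
  2 × C (aromatic): 1 H each → 2
  2 × C (aromatic): no H
  2 × N (aromatic): no H
  1 × F: no H
  1 × O: 1 H
  Total hydrogens = 3.
Molecular formula: C4H3FN2O

C4H3FN2O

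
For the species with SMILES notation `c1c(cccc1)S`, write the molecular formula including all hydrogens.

Heavy atoms from the SMILES: 6 C, 1 S.
Implicit hydrogens by atom environment:
  5 × C (aromatic): 1 H each → 5
  1 × C (aromatic): no H
  1 × S: 1 H
  Total hydrogens = 6.
Molecular formula: C6H6S

C6H6S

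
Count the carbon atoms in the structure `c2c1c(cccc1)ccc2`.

The symbol for carbon appears 10 times in the SMILES. Lowercase c denotes aromatic carbon and counts toward C.

10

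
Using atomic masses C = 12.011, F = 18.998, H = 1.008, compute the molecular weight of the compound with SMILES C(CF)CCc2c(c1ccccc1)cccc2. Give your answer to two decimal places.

228.31

Molecular formula: C16H17F.
M = 16×12.011 + 1×18.998 + 17×1.008 = 228.31 g/mol.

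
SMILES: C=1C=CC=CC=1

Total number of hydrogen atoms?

6

Hydrogens are implicit in SMILES; fill each atom to its normal valence:
  6 × C (aromatic): 1 H each → 6
  Total hydrogens = 6.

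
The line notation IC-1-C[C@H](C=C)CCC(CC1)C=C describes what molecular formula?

C12H19I

Heavy atoms from the SMILES: 12 C, 1 I.
Implicit hydrogens by atom environment:
  7 × C: 2 H each → 14
  5 × C: 1 H each → 5
  1 × I: no H
  Total hydrogens = 19.
Molecular formula: C12H19I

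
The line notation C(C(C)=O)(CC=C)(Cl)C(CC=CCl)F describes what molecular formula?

C10H13Cl2FO

Heavy atoms from the SMILES: 10 C, 2 Cl, 1 F, 1 O.
Implicit hydrogens by atom environment:
  4 × C: 1 H each → 4
  3 × C: 2 H each → 6
  2 × C: no H
  2 × Cl: no H
  1 × C: 3 H
  1 × F: no H
  1 × O: no H
  Total hydrogens = 13.
Molecular formula: C10H13Cl2FO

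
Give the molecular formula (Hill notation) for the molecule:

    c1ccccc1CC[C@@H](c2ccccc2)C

C16H18

Heavy atoms from the SMILES: 16 C.
Implicit hydrogens by atom environment:
  10 × C (aromatic): 1 H each → 10
  2 × C: 2 H each → 4
  2 × C (aromatic): no H
  1 × C: 3 H
  1 × C: 1 H
  Total hydrogens = 18.
Molecular formula: C16H18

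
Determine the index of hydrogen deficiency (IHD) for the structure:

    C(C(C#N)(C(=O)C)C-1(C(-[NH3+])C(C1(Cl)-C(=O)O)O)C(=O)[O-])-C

Molecular formula from the SMILES: C12H15ClN2O6.
DoU = (2C + 2 + N − H − X)/2 = (2·12 + 2 + 2 − 15 − 1)/2 = 12/2 = 6.
(Structurally: 1 ring(s) + 5 π bond(s) = 6.)

6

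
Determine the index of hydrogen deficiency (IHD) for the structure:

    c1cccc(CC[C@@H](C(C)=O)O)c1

5

Molecular formula from the SMILES: C11H14O2.
DoU = (2C + 2 + N − H − X)/2 = (2·11 + 2 + 0 − 14 − 0)/2 = 10/2 = 5.
(Structurally: 1 ring(s) + 4 π bond(s) = 5.)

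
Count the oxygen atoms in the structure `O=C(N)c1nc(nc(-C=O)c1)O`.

The symbol for oxygen appears 3 times in the SMILES.

3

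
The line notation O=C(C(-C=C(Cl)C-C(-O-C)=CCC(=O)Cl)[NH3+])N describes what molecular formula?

C10H15Cl2N2O3+

Heavy atoms from the SMILES: 10 C, 2 Cl, 2 N, 3 O.
Implicit hydrogens by atom environment:
  4 × C: no H
  3 × C: 1 H each → 3
  3 × O: no H
  2 × C: 2 H each → 4
  2 × Cl: no H
  1 × C: 3 H
  1 × N (charge +1): 3 H
  1 × N: 2 H
  Total hydrogens = 15.
Net charge +1.
Molecular formula: C10H15Cl2N2O3+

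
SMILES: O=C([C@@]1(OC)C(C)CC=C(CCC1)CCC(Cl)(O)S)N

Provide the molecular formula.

Heavy atoms from the SMILES: 14 C, 1 Cl, 1 N, 3 O, 1 S.
Implicit hydrogens by atom environment:
  6 × C: 2 H each → 12
  4 × C: no H
  2 × C: 3 H each → 6
  2 × C: 1 H each → 2
  2 × O: no H
  1 × Cl: no H
  1 × N: 2 H
  1 × O: 1 H
  1 × S: 1 H
  Total hydrogens = 24.
Molecular formula: C14H24ClNO3S

C14H24ClNO3S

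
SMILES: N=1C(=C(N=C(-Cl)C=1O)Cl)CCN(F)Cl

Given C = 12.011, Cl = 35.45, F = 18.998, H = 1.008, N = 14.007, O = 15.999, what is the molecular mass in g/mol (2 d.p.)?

Molecular formula: C6H5Cl3FN3O.
M = 6×12.011 + 3×35.45 + 1×18.998 + 5×1.008 + 3×14.007 + 1×15.999 = 260.47 g/mol.

260.47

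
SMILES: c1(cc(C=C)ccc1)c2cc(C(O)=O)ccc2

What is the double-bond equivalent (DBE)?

Molecular formula from the SMILES: C15H12O2.
DoU = (2C + 2 + N − H − X)/2 = (2·15 + 2 + 0 − 12 − 0)/2 = 20/2 = 10.
(Structurally: 2 ring(s) + 8 π bond(s) = 10.)

10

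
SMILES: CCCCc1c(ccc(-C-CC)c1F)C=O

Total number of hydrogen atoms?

19

Hydrogens are implicit in SMILES; fill each atom to its normal valence:
  5 × C: 2 H each → 10
  4 × C (aromatic): no H
  2 × C: 3 H each → 6
  2 × C (aromatic): 1 H each → 2
  1 × C: 1 H
  1 × F: no H
  1 × O: no H
  Total hydrogens = 19.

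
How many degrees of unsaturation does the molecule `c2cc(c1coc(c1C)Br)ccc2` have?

Molecular formula from the SMILES: C11H9BrO.
DoU = (2C + 2 + N − H − X)/2 = (2·11 + 2 + 0 − 9 − 1)/2 = 14/2 = 7.
(Structurally: 2 ring(s) + 5 π bond(s) = 7.)

7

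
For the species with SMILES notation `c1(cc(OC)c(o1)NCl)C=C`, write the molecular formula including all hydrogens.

Heavy atoms from the SMILES: 7 C, 1 Cl, 1 N, 2 O.
Implicit hydrogens by atom environment:
  3 × C (aromatic): no H
  1 × C: 3 H
  1 × C: 2 H
  1 × C (aromatic): 1 H
  1 × C: 1 H
  1 × Cl: no H
  1 × N: 1 H
  1 × O (aromatic): no H
  1 × O: no H
  Total hydrogens = 8.
Molecular formula: C7H8ClNO2

C7H8ClNO2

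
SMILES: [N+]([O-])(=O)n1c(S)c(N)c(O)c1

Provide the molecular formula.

C4H5N3O3S

Heavy atoms from the SMILES: 4 C, 3 N, 3 O, 1 S.
Implicit hydrogens by atom environment:
  3 × C (aromatic): no H
  1 × C (aromatic): 1 H
  1 × N: 2 H
  1 × N (aromatic): no H
  1 × N (charge +1): no H
  1 × O: 1 H
  1 × O: no H
  1 × O (charge -1): no H
  1 × S: 1 H
  Total hydrogens = 5.
Molecular formula: C4H5N3O3S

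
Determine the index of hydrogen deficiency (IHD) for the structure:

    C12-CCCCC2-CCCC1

Molecular formula from the SMILES: C10H18.
DoU = (2C + 2 + N − H − X)/2 = (2·10 + 2 + 0 − 18 − 0)/2 = 4/2 = 2.
(Structurally: 2 ring(s) + 0 π bond(s) = 2.)

2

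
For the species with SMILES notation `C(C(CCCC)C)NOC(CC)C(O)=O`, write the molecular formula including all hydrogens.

C11H23NO3

Heavy atoms from the SMILES: 11 C, 1 N, 3 O.
Implicit hydrogens by atom environment:
  5 × C: 2 H each → 10
  3 × C: 3 H each → 9
  2 × C: 1 H each → 2
  2 × O: no H
  1 × C: no H
  1 × N: 1 H
  1 × O: 1 H
  Total hydrogens = 23.
Molecular formula: C11H23NO3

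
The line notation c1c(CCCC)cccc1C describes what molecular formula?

Heavy atoms from the SMILES: 11 C.
Implicit hydrogens by atom environment:
  4 × C (aromatic): 1 H each → 4
  3 × C: 2 H each → 6
  2 × C: 3 H each → 6
  2 × C (aromatic): no H
  Total hydrogens = 16.
Molecular formula: C11H16

C11H16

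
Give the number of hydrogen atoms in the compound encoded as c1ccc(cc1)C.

Hydrogens are implicit in SMILES; fill each atom to its normal valence:
  5 × C (aromatic): 1 H each → 5
  1 × C: 3 H
  1 × C (aromatic): no H
  Total hydrogens = 8.

8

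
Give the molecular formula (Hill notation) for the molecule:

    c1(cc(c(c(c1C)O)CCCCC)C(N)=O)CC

Heavy atoms from the SMILES: 15 C, 1 N, 2 O.
Implicit hydrogens by atom environment:
  5 × C: 2 H each → 10
  5 × C (aromatic): no H
  3 × C: 3 H each → 9
  1 × C (aromatic): 1 H
  1 × C: no H
  1 × N: 2 H
  1 × O: 1 H
  1 × O: no H
  Total hydrogens = 23.
Molecular formula: C15H23NO2

C15H23NO2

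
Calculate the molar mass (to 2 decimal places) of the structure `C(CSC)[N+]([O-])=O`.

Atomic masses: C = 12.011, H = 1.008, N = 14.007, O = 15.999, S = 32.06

121.15

Molecular formula: C3H7NO2S.
M = 3×12.011 + 7×1.008 + 1×14.007 + 2×15.999 + 1×32.06 = 121.15 g/mol.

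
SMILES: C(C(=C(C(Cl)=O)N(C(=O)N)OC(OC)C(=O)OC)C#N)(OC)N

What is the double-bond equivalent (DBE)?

6

Molecular formula from the SMILES: C11H15ClN4O7.
DoU = (2C + 2 + N − H − X)/2 = (2·11 + 2 + 4 − 15 − 1)/2 = 12/2 = 6.
(Structurally: 0 ring(s) + 6 π bond(s) = 6.)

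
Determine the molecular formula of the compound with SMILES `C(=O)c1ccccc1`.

Heavy atoms from the SMILES: 7 C, 1 O.
Implicit hydrogens by atom environment:
  5 × C (aromatic): 1 H each → 5
  1 × C: 1 H
  1 × C (aromatic): no H
  1 × O: no H
  Total hydrogens = 6.
Molecular formula: C7H6O

C7H6O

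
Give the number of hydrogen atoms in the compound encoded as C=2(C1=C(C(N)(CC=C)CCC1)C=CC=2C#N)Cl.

Hydrogens are implicit in SMILES; fill each atom to its normal valence:
  5 × C: 2 H each → 10
  4 × C (aromatic): no H
  2 × C (aromatic): 1 H each → 2
  2 × C: no H
  1 × C: 1 H
  1 × Cl: no H
  1 × N: 2 H
  1 × N: no H
  Total hydrogens = 15.

15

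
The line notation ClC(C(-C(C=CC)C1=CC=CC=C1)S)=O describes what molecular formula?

Heavy atoms from the SMILES: 12 C, 1 Cl, 1 O, 1 S.
Implicit hydrogens by atom environment:
  5 × C (aromatic): 1 H each → 5
  4 × C: 1 H each → 4
  1 × C: 3 H
  1 × C: no H
  1 × C (aromatic): no H
  1 × Cl: no H
  1 × O: no H
  1 × S: 1 H
  Total hydrogens = 13.
Molecular formula: C12H13ClOS

C12H13ClOS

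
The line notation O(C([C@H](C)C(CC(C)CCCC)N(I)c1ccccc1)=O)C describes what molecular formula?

Heavy atoms from the SMILES: 18 C, 1 I, 1 N, 2 O.
Implicit hydrogens by atom environment:
  5 × C (aromatic): 1 H each → 5
  4 × C: 3 H each → 12
  4 × C: 2 H each → 8
  3 × C: 1 H each → 3
  2 × O: no H
  1 × C (aromatic): no H
  1 × C: no H
  1 × I: no H
  1 × N: no H
  Total hydrogens = 28.
Molecular formula: C18H28INO2

C18H28INO2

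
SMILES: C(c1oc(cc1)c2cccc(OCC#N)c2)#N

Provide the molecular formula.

Heavy atoms from the SMILES: 13 C, 2 N, 2 O.
Implicit hydrogens by atom environment:
  6 × C (aromatic): 1 H each → 6
  4 × C (aromatic): no H
  2 × C: no H
  2 × N: no H
  1 × C: 2 H
  1 × O (aromatic): no H
  1 × O: no H
  Total hydrogens = 8.
Molecular formula: C13H8N2O2

C13H8N2O2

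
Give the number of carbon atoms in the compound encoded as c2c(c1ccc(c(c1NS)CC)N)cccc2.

14

The symbol for carbon appears 14 times in the SMILES. Lowercase c denotes aromatic carbon and counts toward C.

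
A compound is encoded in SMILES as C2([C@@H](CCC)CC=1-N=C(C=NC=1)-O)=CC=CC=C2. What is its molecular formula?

Heavy atoms from the SMILES: 15 C, 2 N, 1 O.
Implicit hydrogens by atom environment:
  7 × C (aromatic): 1 H each → 7
  3 × C: 2 H each → 6
  3 × C (aromatic): no H
  2 × N (aromatic): no H
  1 × C: 3 H
  1 × C: 1 H
  1 × O: 1 H
  Total hydrogens = 18.
Molecular formula: C15H18N2O

C15H18N2O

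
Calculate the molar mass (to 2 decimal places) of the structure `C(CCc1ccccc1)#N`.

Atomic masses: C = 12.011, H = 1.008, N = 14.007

131.18

Molecular formula: C9H9N.
M = 9×12.011 + 9×1.008 + 1×14.007 = 131.18 g/mol.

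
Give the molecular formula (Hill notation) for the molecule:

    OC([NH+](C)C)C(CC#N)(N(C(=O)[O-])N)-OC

C8H16N4O4

Heavy atoms from the SMILES: 8 C, 4 N, 4 O.
Implicit hydrogens by atom environment:
  3 × C: 3 H each → 9
  3 × C: no H
  2 × N: no H
  2 × O: no H
  1 × C: 2 H
  1 × C: 1 H
  1 × N: 2 H
  1 × N (charge +1): 1 H
  1 × O: 1 H
  1 × O (charge -1): no H
  Total hydrogens = 16.
Molecular formula: C8H16N4O4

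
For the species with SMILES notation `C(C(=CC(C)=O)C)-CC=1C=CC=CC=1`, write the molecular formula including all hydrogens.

C13H16O

Heavy atoms from the SMILES: 13 C, 1 O.
Implicit hydrogens by atom environment:
  5 × C (aromatic): 1 H each → 5
  2 × C: 3 H each → 6
  2 × C: 2 H each → 4
  2 × C: no H
  1 × C: 1 H
  1 × C (aromatic): no H
  1 × O: no H
  Total hydrogens = 16.
Molecular formula: C13H16O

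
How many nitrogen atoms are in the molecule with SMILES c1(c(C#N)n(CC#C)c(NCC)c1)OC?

The symbol for nitrogen appears 3 times in the SMILES.

3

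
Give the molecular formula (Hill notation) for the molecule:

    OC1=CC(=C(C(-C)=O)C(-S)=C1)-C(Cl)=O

Heavy atoms from the SMILES: 9 C, 1 Cl, 3 O, 1 S.
Implicit hydrogens by atom environment:
  4 × C (aromatic): no H
  2 × C (aromatic): 1 H each → 2
  2 × C: no H
  2 × O: no H
  1 × C: 3 H
  1 × Cl: no H
  1 × O: 1 H
  1 × S: 1 H
  Total hydrogens = 7.
Molecular formula: C9H7ClO3S

C9H7ClO3S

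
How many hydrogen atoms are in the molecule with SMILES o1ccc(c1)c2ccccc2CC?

12

Hydrogens are implicit in SMILES; fill each atom to its normal valence:
  7 × C (aromatic): 1 H each → 7
  3 × C (aromatic): no H
  1 × C: 3 H
  1 × C: 2 H
  1 × O (aromatic): no H
  Total hydrogens = 12.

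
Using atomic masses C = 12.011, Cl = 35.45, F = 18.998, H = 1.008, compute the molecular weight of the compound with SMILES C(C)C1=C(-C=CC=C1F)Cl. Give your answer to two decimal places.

Molecular formula: C8H8ClF.
M = 8×12.011 + 1×35.45 + 1×18.998 + 8×1.008 = 158.60 g/mol.

158.60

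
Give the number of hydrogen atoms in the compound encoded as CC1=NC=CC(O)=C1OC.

Hydrogens are implicit in SMILES; fill each atom to its normal valence:
  3 × C (aromatic): no H
  2 × C: 3 H each → 6
  2 × C (aromatic): 1 H each → 2
  1 × N (aromatic): no H
  1 × O: 1 H
  1 × O: no H
  Total hydrogens = 9.

9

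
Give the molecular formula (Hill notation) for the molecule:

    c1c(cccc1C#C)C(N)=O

Heavy atoms from the SMILES: 9 C, 1 N, 1 O.
Implicit hydrogens by atom environment:
  4 × C (aromatic): 1 H each → 4
  2 × C (aromatic): no H
  2 × C: no H
  1 × C: 1 H
  1 × N: 2 H
  1 × O: no H
  Total hydrogens = 7.
Molecular formula: C9H7NO

C9H7NO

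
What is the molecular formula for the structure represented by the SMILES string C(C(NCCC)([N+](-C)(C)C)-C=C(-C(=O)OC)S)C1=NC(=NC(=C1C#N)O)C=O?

Heavy atoms from the SMILES: 18 C, 5 N, 4 O, 1 S.
Implicit hydrogens by atom environment:
  5 × C: 3 H each → 15
  4 × C (aromatic): no H
  4 × C: no H
  3 × C: 2 H each → 6
  3 × O: no H
  2 × C: 1 H each → 2
  2 × N (aromatic): no H
  1 × N: 1 H
  1 × N: no H
  1 × N (charge +1): no H
  1 × O: 1 H
  1 × S: 1 H
  Total hydrogens = 26.
Net charge +1.
Molecular formula: C18H26N5O4S+

C18H26N5O4S+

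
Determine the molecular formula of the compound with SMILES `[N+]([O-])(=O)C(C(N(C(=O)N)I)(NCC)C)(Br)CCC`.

Heavy atoms from the SMILES: 1 Br, 9 C, 1 I, 4 N, 3 O.
Implicit hydrogens by atom environment:
  3 × C: 3 H each → 9
  3 × C: 2 H each → 6
  3 × C: no H
  2 × O: no H
  1 × Br: no H
  1 × I: no H
  1 × N: 2 H
  1 × N: 1 H
  1 × N (charge +1): no H
  1 × N: no H
  1 × O (charge -1): no H
  Total hydrogens = 18.
Molecular formula: C9H18BrIN4O3

C9H18BrIN4O3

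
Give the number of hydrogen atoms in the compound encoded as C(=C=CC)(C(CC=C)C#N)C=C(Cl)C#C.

12

Hydrogens are implicit in SMILES; fill each atom to its normal valence:
  5 × C: 1 H each → 5
  5 × C: no H
  2 × C: 2 H each → 4
  1 × C: 3 H
  1 × Cl: no H
  1 × N: no H
  Total hydrogens = 12.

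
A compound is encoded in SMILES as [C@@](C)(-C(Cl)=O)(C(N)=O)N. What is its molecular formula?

C4H7ClN2O2

Heavy atoms from the SMILES: 4 C, 1 Cl, 2 N, 2 O.
Implicit hydrogens by atom environment:
  3 × C: no H
  2 × N: 2 H each → 4
  2 × O: no H
  1 × C: 3 H
  1 × Cl: no H
  Total hydrogens = 7.
Molecular formula: C4H7ClN2O2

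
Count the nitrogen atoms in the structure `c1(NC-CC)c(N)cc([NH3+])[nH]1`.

The symbol for nitrogen appears 4 times in the SMILES.

4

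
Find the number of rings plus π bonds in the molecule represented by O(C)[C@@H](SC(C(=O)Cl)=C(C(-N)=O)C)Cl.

Molecular formula from the SMILES: C7H9Cl2NO3S.
DoU = (2C + 2 + N − H − X)/2 = (2·7 + 2 + 1 − 9 − 2)/2 = 6/2 = 3.
(Structurally: 0 ring(s) + 3 π bond(s) = 3.)

3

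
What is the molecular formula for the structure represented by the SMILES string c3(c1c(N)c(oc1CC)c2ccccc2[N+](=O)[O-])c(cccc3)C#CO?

Heavy atoms from the SMILES: 20 C, 2 N, 4 O.
Implicit hydrogens by atom environment:
  8 × C (aromatic): 1 H each → 8
  8 × C (aromatic): no H
  2 × C: no H
  1 × C: 3 H
  1 × C: 2 H
  1 × N: 2 H
  1 × N (charge +1): no H
  1 × O: 1 H
  1 × O (aromatic): no H
  1 × O: no H
  1 × O (charge -1): no H
  Total hydrogens = 16.
Molecular formula: C20H16N2O4

C20H16N2O4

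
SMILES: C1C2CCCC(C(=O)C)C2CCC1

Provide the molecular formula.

Heavy atoms from the SMILES: 12 C, 1 O.
Implicit hydrogens by atom environment:
  7 × C: 2 H each → 14
  3 × C: 1 H each → 3
  1 × C: 3 H
  1 × C: no H
  1 × O: no H
  Total hydrogens = 20.
Molecular formula: C12H20O

C12H20O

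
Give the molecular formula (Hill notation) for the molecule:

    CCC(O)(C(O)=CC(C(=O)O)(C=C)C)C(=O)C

C12H18O5

Heavy atoms from the SMILES: 12 C, 5 O.
Implicit hydrogens by atom environment:
  5 × C: no H
  3 × C: 3 H each → 9
  3 × O: 1 H each → 3
  2 × C: 2 H each → 4
  2 × C: 1 H each → 2
  2 × O: no H
  Total hydrogens = 18.
Molecular formula: C12H18O5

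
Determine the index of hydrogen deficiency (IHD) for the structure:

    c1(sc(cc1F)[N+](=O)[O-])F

4

Molecular formula from the SMILES: C4HF2NO2S.
DoU = (2C + 2 + N − H − X)/2 = (2·4 + 2 + 1 − 1 − 2)/2 = 8/2 = 4.
(Structurally: 1 ring(s) + 3 π bond(s) = 4.)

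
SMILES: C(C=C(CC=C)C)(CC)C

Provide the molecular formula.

C10H18

Heavy atoms from the SMILES: 10 C.
Implicit hydrogens by atom environment:
  3 × C: 3 H each → 9
  3 × C: 2 H each → 6
  3 × C: 1 H each → 3
  1 × C: no H
  Total hydrogens = 18.
Molecular formula: C10H18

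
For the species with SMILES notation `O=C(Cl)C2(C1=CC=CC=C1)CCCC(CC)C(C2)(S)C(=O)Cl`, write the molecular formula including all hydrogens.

C17H20Cl2O2S

Heavy atoms from the SMILES: 17 C, 2 Cl, 2 O, 1 S.
Implicit hydrogens by atom environment:
  5 × C: 2 H each → 10
  5 × C (aromatic): 1 H each → 5
  4 × C: no H
  2 × Cl: no H
  2 × O: no H
  1 × C: 3 H
  1 × C: 1 H
  1 × C (aromatic): no H
  1 × S: 1 H
  Total hydrogens = 20.
Molecular formula: C17H20Cl2O2S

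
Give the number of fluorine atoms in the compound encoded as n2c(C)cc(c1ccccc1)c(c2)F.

1

The symbol for fluorine appears 1 time in the SMILES.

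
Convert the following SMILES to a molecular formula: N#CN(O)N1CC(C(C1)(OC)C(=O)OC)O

Heavy atoms from the SMILES: 8 C, 3 N, 5 O.
Implicit hydrogens by atom environment:
  3 × C: no H
  3 × N: no H
  3 × O: no H
  2 × C: 3 H each → 6
  2 × C: 2 H each → 4
  2 × O: 1 H each → 2
  1 × C: 1 H
  Total hydrogens = 13.
Molecular formula: C8H13N3O5

C8H13N3O5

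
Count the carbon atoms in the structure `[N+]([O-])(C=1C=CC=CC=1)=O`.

6

The symbol for carbon appears 6 times in the SMILES.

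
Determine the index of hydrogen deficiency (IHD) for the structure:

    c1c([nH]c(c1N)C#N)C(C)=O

6

Molecular formula from the SMILES: C7H7N3O.
DoU = (2C + 2 + N − H − X)/2 = (2·7 + 2 + 3 − 7 − 0)/2 = 12/2 = 6.
(Structurally: 1 ring(s) + 5 π bond(s) = 6.)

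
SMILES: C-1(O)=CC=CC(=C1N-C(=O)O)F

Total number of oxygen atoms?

3

The symbol for oxygen appears 3 times in the SMILES.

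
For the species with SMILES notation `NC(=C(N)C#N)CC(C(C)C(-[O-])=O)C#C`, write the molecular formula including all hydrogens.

C10H12N3O2-

Heavy atoms from the SMILES: 10 C, 3 N, 2 O.
Implicit hydrogens by atom environment:
  5 × C: no H
  3 × C: 1 H each → 3
  2 × N: 2 H each → 4
  1 × C: 3 H
  1 × C: 2 H
  1 × N: no H
  1 × O: no H
  1 × O (charge -1): no H
  Total hydrogens = 12.
Net charge -1.
Molecular formula: C10H12N3O2-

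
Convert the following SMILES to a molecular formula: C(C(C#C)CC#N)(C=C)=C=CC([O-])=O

Heavy atoms from the SMILES: 11 C, 1 N, 2 O.
Implicit hydrogens by atom environment:
  5 × C: no H
  4 × C: 1 H each → 4
  2 × C: 2 H each → 4
  1 × N: no H
  1 × O: no H
  1 × O (charge -1): no H
  Total hydrogens = 8.
Net charge -1.
Molecular formula: C11H8NO2-

C11H8NO2-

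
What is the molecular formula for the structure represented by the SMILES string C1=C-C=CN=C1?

Heavy atoms from the SMILES: 5 C, 1 N.
Implicit hydrogens by atom environment:
  5 × C (aromatic): 1 H each → 5
  1 × N (aromatic): no H
  Total hydrogens = 5.
Molecular formula: C5H5N

C5H5N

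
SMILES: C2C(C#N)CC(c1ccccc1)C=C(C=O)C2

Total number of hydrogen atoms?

15

Hydrogens are implicit in SMILES; fill each atom to its normal valence:
  5 × C (aromatic): 1 H each → 5
  4 × C: 1 H each → 4
  3 × C: 2 H each → 6
  2 × C: no H
  1 × C (aromatic): no H
  1 × N: no H
  1 × O: no H
  Total hydrogens = 15.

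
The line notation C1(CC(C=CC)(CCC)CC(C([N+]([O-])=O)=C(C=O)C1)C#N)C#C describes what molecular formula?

C18H22N2O3

Heavy atoms from the SMILES: 18 C, 2 N, 3 O.
Implicit hydrogens by atom environment:
  6 × C: 1 H each → 6
  5 × C: 2 H each → 10
  5 × C: no H
  2 × C: 3 H each → 6
  2 × O: no H
  1 × N: no H
  1 × N (charge +1): no H
  1 × O (charge -1): no H
  Total hydrogens = 22.
Molecular formula: C18H22N2O3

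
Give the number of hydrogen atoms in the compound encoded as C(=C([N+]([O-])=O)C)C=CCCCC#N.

12

Hydrogens are implicit in SMILES; fill each atom to its normal valence:
  3 × C: 2 H each → 6
  3 × C: 1 H each → 3
  2 × C: no H
  1 × C: 3 H
  1 × N: no H
  1 × N (charge +1): no H
  1 × O: no H
  1 × O (charge -1): no H
  Total hydrogens = 12.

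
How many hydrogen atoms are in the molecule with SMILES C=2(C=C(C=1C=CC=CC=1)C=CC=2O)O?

10

Hydrogens are implicit in SMILES; fill each atom to its normal valence:
  8 × C (aromatic): 1 H each → 8
  4 × C (aromatic): no H
  2 × O: 1 H each → 2
  Total hydrogens = 10.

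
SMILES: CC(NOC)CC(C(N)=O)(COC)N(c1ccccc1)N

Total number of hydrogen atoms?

24

Hydrogens are implicit in SMILES; fill each atom to its normal valence:
  5 × C (aromatic): 1 H each → 5
  3 × C: 3 H each → 9
  3 × O: no H
  2 × C: 2 H each → 4
  2 × C: no H
  2 × N: 2 H each → 4
  1 × C: 1 H
  1 × C (aromatic): no H
  1 × N: 1 H
  1 × N: no H
  Total hydrogens = 24.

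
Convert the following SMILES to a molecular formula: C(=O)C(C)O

C3H6O2

Heavy atoms from the SMILES: 3 C, 2 O.
Implicit hydrogens by atom environment:
  2 × C: 1 H each → 2
  1 × C: 3 H
  1 × O: 1 H
  1 × O: no H
  Total hydrogens = 6.
Molecular formula: C3H6O2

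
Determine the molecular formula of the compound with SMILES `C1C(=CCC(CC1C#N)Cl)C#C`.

Heavy atoms from the SMILES: 10 C, 1 Cl, 1 N.
Implicit hydrogens by atom environment:
  4 × C: 1 H each → 4
  3 × C: 2 H each → 6
  3 × C: no H
  1 × Cl: no H
  1 × N: no H
  Total hydrogens = 10.
Molecular formula: C10H10ClN

C10H10ClN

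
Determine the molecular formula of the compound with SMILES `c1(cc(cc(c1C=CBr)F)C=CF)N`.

C10H8BrF2N

Heavy atoms from the SMILES: 1 Br, 10 C, 2 F, 1 N.
Implicit hydrogens by atom environment:
  4 × C: 1 H each → 4
  4 × C (aromatic): no H
  2 × C (aromatic): 1 H each → 2
  2 × F: no H
  1 × Br: no H
  1 × N: 2 H
  Total hydrogens = 8.
Molecular formula: C10H8BrF2N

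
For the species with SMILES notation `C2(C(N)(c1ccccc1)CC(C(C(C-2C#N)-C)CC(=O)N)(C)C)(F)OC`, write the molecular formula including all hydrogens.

C20H28FN3O2

Heavy atoms from the SMILES: 20 C, 1 F, 3 N, 2 O.
Implicit hydrogens by atom environment:
  5 × C (aromatic): 1 H each → 5
  5 × C: no H
  4 × C: 3 H each → 12
  3 × C: 1 H each → 3
  2 × C: 2 H each → 4
  2 × N: 2 H each → 4
  2 × O: no H
  1 × C (aromatic): no H
  1 × F: no H
  1 × N: no H
  Total hydrogens = 28.
Molecular formula: C20H28FN3O2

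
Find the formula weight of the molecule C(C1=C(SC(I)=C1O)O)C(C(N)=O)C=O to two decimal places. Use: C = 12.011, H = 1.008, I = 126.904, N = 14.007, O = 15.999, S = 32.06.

341.12

Molecular formula: C8H8INO4S.
M = 8×12.011 + 8×1.008 + 1×126.904 + 1×14.007 + 4×15.999 + 1×32.06 = 341.12 g/mol.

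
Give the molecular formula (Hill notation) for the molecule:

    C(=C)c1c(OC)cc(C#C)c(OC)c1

C12H12O2

Heavy atoms from the SMILES: 12 C, 2 O.
Implicit hydrogens by atom environment:
  4 × C (aromatic): no H
  2 × C: 3 H each → 6
  2 × C (aromatic): 1 H each → 2
  2 × C: 1 H each → 2
  2 × O: no H
  1 × C: 2 H
  1 × C: no H
  Total hydrogens = 12.
Molecular formula: C12H12O2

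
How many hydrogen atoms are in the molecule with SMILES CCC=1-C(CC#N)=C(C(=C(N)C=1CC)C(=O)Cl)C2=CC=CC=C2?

Hydrogens are implicit in SMILES; fill each atom to its normal valence:
  7 × C (aromatic): no H
  5 × C (aromatic): 1 H each → 5
  3 × C: 2 H each → 6
  2 × C: 3 H each → 6
  2 × C: no H
  1 × Cl: no H
  1 × N: 2 H
  1 × N: no H
  1 × O: no H
  Total hydrogens = 19.

19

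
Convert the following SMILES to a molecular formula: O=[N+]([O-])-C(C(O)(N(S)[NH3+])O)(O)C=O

C3H8N3O6S+

Heavy atoms from the SMILES: 3 C, 3 N, 6 O, 1 S.
Implicit hydrogens by atom environment:
  3 × O: 1 H each → 3
  2 × C: no H
  2 × O: no H
  1 × C: 1 H
  1 × N (charge +1): 3 H
  1 × N: no H
  1 × N (charge +1): no H
  1 × O (charge -1): no H
  1 × S: 1 H
  Total hydrogens = 8.
Net charge +1.
Molecular formula: C3H8N3O6S+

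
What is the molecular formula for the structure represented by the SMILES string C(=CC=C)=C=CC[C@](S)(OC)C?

Heavy atoms from the SMILES: 10 C, 1 O, 1 S.
Implicit hydrogens by atom environment:
  3 × C: 1 H each → 3
  3 × C: no H
  2 × C: 3 H each → 6
  2 × C: 2 H each → 4
  1 × O: no H
  1 × S: 1 H
  Total hydrogens = 14.
Molecular formula: C10H14OS

C10H14OS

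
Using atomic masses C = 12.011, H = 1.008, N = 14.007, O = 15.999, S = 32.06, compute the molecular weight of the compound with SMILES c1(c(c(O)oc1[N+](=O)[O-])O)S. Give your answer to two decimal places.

177.13

Molecular formula: C4H3NO5S.
M = 4×12.011 + 3×1.008 + 1×14.007 + 5×15.999 + 1×32.06 = 177.13 g/mol.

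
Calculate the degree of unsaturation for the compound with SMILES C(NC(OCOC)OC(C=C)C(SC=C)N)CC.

2

Molecular formula from the SMILES: C12H24N2O3S.
DoU = (2C + 2 + N − H − X)/2 = (2·12 + 2 + 2 − 24 − 0)/2 = 4/2 = 2.
(Structurally: 0 ring(s) + 2 π bond(s) = 2.)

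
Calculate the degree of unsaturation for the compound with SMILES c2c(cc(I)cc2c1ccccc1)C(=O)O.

9

Molecular formula from the SMILES: C13H9IO2.
DoU = (2C + 2 + N − H − X)/2 = (2·13 + 2 + 0 − 9 − 1)/2 = 18/2 = 9.
(Structurally: 2 ring(s) + 7 π bond(s) = 9.)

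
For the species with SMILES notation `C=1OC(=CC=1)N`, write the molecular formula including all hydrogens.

Heavy atoms from the SMILES: 4 C, 1 N, 1 O.
Implicit hydrogens by atom environment:
  3 × C (aromatic): 1 H each → 3
  1 × C (aromatic): no H
  1 × N: 2 H
  1 × O (aromatic): no H
  Total hydrogens = 5.
Molecular formula: C4H5NO

C4H5NO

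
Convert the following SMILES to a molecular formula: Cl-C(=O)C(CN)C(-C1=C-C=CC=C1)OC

Heavy atoms from the SMILES: 11 C, 1 Cl, 1 N, 2 O.
Implicit hydrogens by atom environment:
  5 × C (aromatic): 1 H each → 5
  2 × C: 1 H each → 2
  2 × O: no H
  1 × C: 3 H
  1 × C: 2 H
  1 × C: no H
  1 × C (aromatic): no H
  1 × Cl: no H
  1 × N: 2 H
  Total hydrogens = 14.
Molecular formula: C11H14ClNO2

C11H14ClNO2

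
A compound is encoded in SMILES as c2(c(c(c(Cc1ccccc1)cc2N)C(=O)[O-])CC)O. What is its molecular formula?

Heavy atoms from the SMILES: 16 C, 1 N, 3 O.
Implicit hydrogens by atom environment:
  6 × C (aromatic): 1 H each → 6
  6 × C (aromatic): no H
  2 × C: 2 H each → 4
  1 × C: 3 H
  1 × C: no H
  1 × N: 2 H
  1 × O: 1 H
  1 × O: no H
  1 × O (charge -1): no H
  Total hydrogens = 16.
Net charge -1.
Molecular formula: C16H16NO3-

C16H16NO3-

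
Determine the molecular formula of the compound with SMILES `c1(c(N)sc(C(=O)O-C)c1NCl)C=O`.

Heavy atoms from the SMILES: 7 C, 1 Cl, 2 N, 3 O, 1 S.
Implicit hydrogens by atom environment:
  4 × C (aromatic): no H
  3 × O: no H
  1 × C: 3 H
  1 × C: 1 H
  1 × C: no H
  1 × Cl: no H
  1 × N: 2 H
  1 × N: 1 H
  1 × S (aromatic): no H
  Total hydrogens = 7.
Molecular formula: C7H7ClN2O3S

C7H7ClN2O3S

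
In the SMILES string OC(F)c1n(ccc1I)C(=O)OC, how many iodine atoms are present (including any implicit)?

1

The symbol for iodine appears 1 time in the SMILES.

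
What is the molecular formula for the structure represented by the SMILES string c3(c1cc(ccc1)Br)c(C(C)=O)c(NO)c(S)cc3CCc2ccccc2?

Heavy atoms from the SMILES: 1 Br, 22 C, 1 N, 2 O, 1 S.
Implicit hydrogens by atom environment:
  10 × C (aromatic): 1 H each → 10
  8 × C (aromatic): no H
  2 × C: 2 H each → 4
  1 × Br: no H
  1 × C: 3 H
  1 × C: no H
  1 × N: 1 H
  1 × O: 1 H
  1 × O: no H
  1 × S: 1 H
  Total hydrogens = 20.
Molecular formula: C22H20BrNO2S

C22H20BrNO2S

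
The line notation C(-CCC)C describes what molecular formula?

C5H12

Heavy atoms from the SMILES: 5 C.
Implicit hydrogens by atom environment:
  3 × C: 2 H each → 6
  2 × C: 3 H each → 6
  Total hydrogens = 12.
Molecular formula: C5H12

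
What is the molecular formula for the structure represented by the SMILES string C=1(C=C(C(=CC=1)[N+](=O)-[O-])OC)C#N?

C8H6N2O3

Heavy atoms from the SMILES: 8 C, 2 N, 3 O.
Implicit hydrogens by atom environment:
  3 × C (aromatic): 1 H each → 3
  3 × C (aromatic): no H
  2 × O: no H
  1 × C: 3 H
  1 × C: no H
  1 × N (charge +1): no H
  1 × N: no H
  1 × O (charge -1): no H
  Total hydrogens = 6.
Molecular formula: C8H6N2O3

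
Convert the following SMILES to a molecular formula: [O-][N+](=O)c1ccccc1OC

Heavy atoms from the SMILES: 7 C, 1 N, 3 O.
Implicit hydrogens by atom environment:
  4 × C (aromatic): 1 H each → 4
  2 × C (aromatic): no H
  2 × O: no H
  1 × C: 3 H
  1 × N (charge +1): no H
  1 × O (charge -1): no H
  Total hydrogens = 7.
Molecular formula: C7H7NO3

C7H7NO3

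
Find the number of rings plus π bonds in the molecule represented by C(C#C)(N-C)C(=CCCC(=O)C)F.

4

Molecular formula from the SMILES: C10H14FNO.
DoU = (2C + 2 + N − H − X)/2 = (2·10 + 2 + 1 − 14 − 1)/2 = 8/2 = 4.
(Structurally: 0 ring(s) + 4 π bond(s) = 4.)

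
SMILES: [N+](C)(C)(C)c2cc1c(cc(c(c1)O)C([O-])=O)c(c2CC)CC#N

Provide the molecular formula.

C18H20N2O3

Heavy atoms from the SMILES: 18 C, 2 N, 3 O.
Implicit hydrogens by atom environment:
  7 × C (aromatic): no H
  4 × C: 3 H each → 12
  3 × C (aromatic): 1 H each → 3
  2 × C: 2 H each → 4
  2 × C: no H
  1 × N (charge +1): no H
  1 × N: no H
  1 × O: 1 H
  1 × O: no H
  1 × O (charge -1): no H
  Total hydrogens = 20.
Molecular formula: C18H20N2O3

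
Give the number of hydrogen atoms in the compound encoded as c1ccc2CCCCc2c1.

Hydrogens are implicit in SMILES; fill each atom to its normal valence:
  4 × C: 2 H each → 8
  4 × C (aromatic): 1 H each → 4
  2 × C (aromatic): no H
  Total hydrogens = 12.

12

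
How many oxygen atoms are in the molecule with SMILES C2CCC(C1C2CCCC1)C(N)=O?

1

The symbol for oxygen appears 1 time in the SMILES.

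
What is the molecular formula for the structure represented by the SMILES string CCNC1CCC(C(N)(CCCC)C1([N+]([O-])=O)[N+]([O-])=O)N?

Heavy atoms from the SMILES: 12 C, 5 N, 4 O.
Implicit hydrogens by atom environment:
  6 × C: 2 H each → 12
  2 × C: 3 H each → 6
  2 × C: 1 H each → 2
  2 × C: no H
  2 × N: 2 H each → 4
  2 × N (charge +1): no H
  2 × O: no H
  2 × O (charge -1): no H
  1 × N: 1 H
  Total hydrogens = 25.
Molecular formula: C12H25N5O4

C12H25N5O4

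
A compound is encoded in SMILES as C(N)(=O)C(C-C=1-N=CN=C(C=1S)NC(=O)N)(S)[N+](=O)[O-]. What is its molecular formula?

Heavy atoms from the SMILES: 8 C, 6 N, 4 O, 2 S.
Implicit hydrogens by atom environment:
  3 × C (aromatic): no H
  3 × C: no H
  3 × O: no H
  2 × N: 2 H each → 4
  2 × N (aromatic): no H
  2 × S: 1 H each → 2
  1 × C: 2 H
  1 × C (aromatic): 1 H
  1 × N: 1 H
  1 × N (charge +1): no H
  1 × O (charge -1): no H
  Total hydrogens = 10.
Molecular formula: C8H10N6O4S2

C8H10N6O4S2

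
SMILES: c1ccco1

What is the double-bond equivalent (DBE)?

3

Molecular formula from the SMILES: C4H4O.
DoU = (2C + 2 + N − H − X)/2 = (2·4 + 2 + 0 − 4 − 0)/2 = 6/2 = 3.
(Structurally: 1 ring(s) + 2 π bond(s) = 3.)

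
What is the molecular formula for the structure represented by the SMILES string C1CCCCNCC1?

Heavy atoms from the SMILES: 7 C, 1 N.
Implicit hydrogens by atom environment:
  7 × C: 2 H each → 14
  1 × N: 1 H
  Total hydrogens = 15.
Molecular formula: C7H15N

C7H15N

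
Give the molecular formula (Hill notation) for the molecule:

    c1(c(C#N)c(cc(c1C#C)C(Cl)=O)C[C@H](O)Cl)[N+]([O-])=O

Heavy atoms from the SMILES: 12 C, 2 Cl, 2 N, 4 O.
Implicit hydrogens by atom environment:
  5 × C (aromatic): no H
  3 × C: no H
  2 × C: 1 H each → 2
  2 × Cl: no H
  2 × O: no H
  1 × C: 2 H
  1 × C (aromatic): 1 H
  1 × N: no H
  1 × N (charge +1): no H
  1 × O: 1 H
  1 × O (charge -1): no H
  Total hydrogens = 6.
Molecular formula: C12H6Cl2N2O4

C12H6Cl2N2O4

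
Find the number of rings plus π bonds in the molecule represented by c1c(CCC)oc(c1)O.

3

Molecular formula from the SMILES: C7H10O2.
DoU = (2C + 2 + N − H − X)/2 = (2·7 + 2 + 0 − 10 − 0)/2 = 6/2 = 3.
(Structurally: 1 ring(s) + 2 π bond(s) = 3.)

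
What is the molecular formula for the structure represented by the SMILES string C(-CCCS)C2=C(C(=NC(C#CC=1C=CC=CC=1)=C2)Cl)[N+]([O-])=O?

Heavy atoms from the SMILES: 17 C, 1 Cl, 2 N, 2 O, 1 S.
Implicit hydrogens by atom environment:
  6 × C (aromatic): 1 H each → 6
  5 × C (aromatic): no H
  4 × C: 2 H each → 8
  2 × C: no H
  1 × Cl: no H
  1 × N (aromatic): no H
  1 × N (charge +1): no H
  1 × O: no H
  1 × O (charge -1): no H
  1 × S: 1 H
  Total hydrogens = 15.
Molecular formula: C17H15ClN2O2S

C17H15ClN2O2S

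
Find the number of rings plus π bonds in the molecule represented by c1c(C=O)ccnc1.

Molecular formula from the SMILES: C6H5NO.
DoU = (2C + 2 + N − H − X)/2 = (2·6 + 2 + 1 − 5 − 0)/2 = 10/2 = 5.
(Structurally: 1 ring(s) + 4 π bond(s) = 5.)

5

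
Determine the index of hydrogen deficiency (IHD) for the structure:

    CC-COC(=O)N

1

Molecular formula from the SMILES: C4H9NO2.
DoU = (2C + 2 + N − H − X)/2 = (2·4 + 2 + 1 − 9 − 0)/2 = 2/2 = 1.
(Structurally: 0 ring(s) + 1 π bond(s) = 1.)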